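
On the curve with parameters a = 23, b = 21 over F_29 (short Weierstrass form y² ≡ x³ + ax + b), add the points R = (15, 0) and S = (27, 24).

(15, 0) + (27, 24). λ = (24 - 0)/(27 - 15) ≡ 24/12 mod 29. 12⁻¹ ≡ 17 (mod 29) since 12·17 = 204 ≡ 1, so λ ≡ 2.
  x = λ² - 15 - 27 = 4 - 42 ≡ 20; y = λ·(15 - 20) - 0 ≡ 19. → (20, 19)

(20, 19)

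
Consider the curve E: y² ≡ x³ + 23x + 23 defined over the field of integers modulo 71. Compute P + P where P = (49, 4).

tangent at (49, 4): λ = (3·49² + 23)/(2·4) ≡ 55/8. 8⁻¹ ≡ 9 (mod 71) since 8·9 = 72 ≡ 1, so λ ≡ 55·9 ≡ 69.
  x = λ² - 49 - 49 = 4761 - 98 ≡ 48; y = λ·(49 - 48) - 4 ≡ 65. → (48, 65)

(48, 65)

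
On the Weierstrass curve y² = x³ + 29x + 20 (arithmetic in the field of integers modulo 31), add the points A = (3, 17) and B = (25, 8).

(3, 17) + (25, 8). λ = (8 - 17)/(25 - 3) ≡ 22/22 mod 31. 22⁻¹ ≡ 24 (mod 31), so λ ≡ 1.
  x = λ² - 3 - 25 = 1 - 28 ≡ 4; y = λ·(3 - 4) - 17 ≡ 13. → (4, 13)

(4, 13)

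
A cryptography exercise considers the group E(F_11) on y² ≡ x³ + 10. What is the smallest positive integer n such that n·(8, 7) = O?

12

2P: tangent at (8, 7): λ = (3·8² + 0)/(2·7) ≡ 5/3. 3⁻¹ ≡ 4 (mod 11) since 3·4 = 12 ≡ 1, so λ ≡ 5·4 ≡ 9.
  x = λ² - 8 - 8 = 81 - 16 ≡ 10; y = λ·(8 - 10) - 7 ≡ 8. → (10, 8)
3P: (10, 8) + (8, 7). λ = (7 - 8)/(8 - 10) ≡ 10/9 mod 11. 9⁻¹ ≡ 5 (mod 11), so λ ≡ 6.
  x = λ² - 10 - 8 = 36 - 18 ≡ 7; y = λ·(10 - 7) - 8 ≡ 10. → (7, 10)
4P: (7, 10) + (8, 7). λ = (7 - 10)/(8 - 7) ≡ 8/1 mod 11. 1⁻¹ ≡ 1 (mod 11), so λ ≡ 8.
  x = λ² - 7 - 8 = 64 - 15 ≡ 5; y = λ·(7 - 5) - 10 ≡ 6. → (5, 6)
5P: (5, 6) + (8, 7). λ = (7 - 6)/(8 - 5) ≡ 1/3 mod 11. 3⁻¹ ≡ 4 (mod 11) since 3·4 = 12 ≡ 1, so λ ≡ 4.
  x = λ² - 5 - 8 = 16 - 13 ≡ 3; y = λ·(5 - 3) - 6 ≡ 2. → (3, 2)
6P: (3, 2) + (8, 7). λ = (7 - 2)/(8 - 3) ≡ 5/5 mod 11. 5⁻¹ ≡ 9 (mod 11) since 5·9 = 45 ≡ 1, so λ ≡ 1.
  x = λ² - 3 - 8 = 1 - 11 ≡ 1; y = λ·(3 - 1) - 2 ≡ 0. → (1, 0)
7P: (1, 0) + (8, 7). λ = (7 - 0)/(8 - 1) ≡ 7/7 mod 11. 7⁻¹ ≡ 8 (mod 11), so λ ≡ 1.
  x = λ² - 1 - 8 = 1 - 9 ≡ 3; y = λ·(1 - 3) - 0 ≡ 9. → (3, 9)
8P: (3, 9) + (8, 7). λ = (7 - 9)/(8 - 3) ≡ 9/5 mod 11. 5⁻¹ ≡ 9 (mod 11), so λ ≡ 4.
  x = λ² - 3 - 8 = 16 - 11 ≡ 5; y = λ·(3 - 5) - 9 ≡ 5. → (5, 5)
9P: (5, 5) + (8, 7). λ = (7 - 5)/(8 - 5) ≡ 2/3 mod 11. 3⁻¹ ≡ 4 (mod 11) since 3·4 = 12 ≡ 1, so λ ≡ 8.
  x = λ² - 5 - 8 = 64 - 13 ≡ 7; y = λ·(5 - 7) - 5 ≡ 1. → (7, 1)
10P: (7, 1) + (8, 7). λ = (7 - 1)/(8 - 7) ≡ 6/1 mod 11. 1⁻¹ ≡ 1 (mod 11) since 1·1 = 1 ≡ 1, so λ ≡ 6.
  x = λ² - 7 - 8 = 36 - 15 ≡ 10; y = λ·(7 - 10) - 1 ≡ 3. → (10, 3)
11P: (10, 3) + (8, 7). λ = (7 - 3)/(8 - 10) ≡ 4/9 mod 11. 9⁻¹ ≡ 5 (mod 11), so λ ≡ 9.
  x = λ² - 10 - 8 = 81 - 18 ≡ 8; y = λ·(10 - 8) - 3 ≡ 4. → (8, 4)
12P: (8, 4) + (8, 7): same x and y₁ ≡ -y₂, so the sum is O.
12P = O, so the order is 12.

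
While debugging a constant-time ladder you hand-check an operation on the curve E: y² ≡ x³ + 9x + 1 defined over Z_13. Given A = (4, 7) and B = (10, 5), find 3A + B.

(10, 5)

First 3A:
Repeated addition: build up to 3A.
2A: tangent at (4, 7): λ = (3·4² + 9)/(2·7) ≡ 5/1. 1⁻¹ ≡ 1 (mod 13), so λ ≡ 5·1 ≡ 5.
  x = λ² - 4 - 4 = 25 - 8 ≡ 4; y = λ·(4 - 4) - 7 ≡ 6. → (4, 6)
3A: (4, 6) + (4, 7): same x and y₁ ≡ -y₂, so the sum is 𝒪.
3A = 𝒪.
Finally 3A + B:
𝒪 + (10, 5) = (10, 5) (identity).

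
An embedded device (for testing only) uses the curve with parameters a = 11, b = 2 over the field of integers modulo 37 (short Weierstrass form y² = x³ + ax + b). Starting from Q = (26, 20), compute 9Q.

Repeated addition: build up to 9Q.
2Q: tangent at (26, 20): λ = (3·26² + 11)/(2·20) ≡ 4/3. 3⁻¹ ≡ 25 (mod 37), so λ ≡ 4·25 ≡ 26.
  x = λ² - 26 - 26 = 676 - 52 ≡ 32; y = λ·(26 - 32) - 20 ≡ 9. → (32, 9)
3Q: (32, 9) + (26, 20). λ = (20 - 9)/(26 - 32) ≡ 11/31 mod 37. 31⁻¹ ≡ 6 (mod 37), so λ ≡ 29.
  x = λ² - 32 - 26 = 841 - 58 ≡ 6; y = λ·(32 - 6) - 9 ≡ 5. → (6, 5)
4Q: (6, 5) + (26, 20). λ = (20 - 5)/(26 - 6) ≡ 15/20 mod 37. 20⁻¹ ≡ 13 (mod 37) since 20·13 = 260 ≡ 1, so λ ≡ 10.
  x = λ² - 6 - 26 = 100 - 32 ≡ 31; y = λ·(6 - 31) - 5 ≡ 4. → (31, 4)
5Q: (31, 4) + (26, 20). λ = (20 - 4)/(26 - 31) ≡ 16/32 mod 37. 32⁻¹ ≡ 22 (mod 37), so λ ≡ 19.
  x = λ² - 31 - 26 = 361 - 57 ≡ 8; y = λ·(31 - 8) - 4 ≡ 26. → (8, 26)
6Q: (8, 26) + (26, 20). λ = (20 - 26)/(26 - 8) ≡ 31/18 mod 37. 18⁻¹ ≡ 35 (mod 37), so λ ≡ 12.
  x = λ² - 8 - 26 = 144 - 34 ≡ 36; y = λ·(8 - 36) - 26 ≡ 8. → (36, 8)
7Q: (36, 8) + (26, 20). λ = (20 - 8)/(26 - 36) ≡ 12/27 mod 37. 27⁻¹ ≡ 11 (mod 37), so λ ≡ 21.
  x = λ² - 36 - 26 = 441 - 62 ≡ 9; y = λ·(36 - 9) - 8 ≡ 4. → (9, 4)
8Q: (9, 4) + (26, 20). λ = (20 - 4)/(26 - 9) ≡ 16/17 mod 37. 17⁻¹ ≡ 24 (mod 37) since 17·24 = 408 ≡ 1, so λ ≡ 14.
  x = λ² - 9 - 26 = 196 - 35 ≡ 13; y = λ·(9 - 13) - 4 ≡ 14. → (13, 14)
9Q: (13, 14) + (26, 20). λ = (20 - 14)/(26 - 13) ≡ 6/13 mod 37. 13⁻¹ ≡ 20 (mod 37), so λ ≡ 9.
  x = λ² - 13 - 26 = 81 - 39 ≡ 5; y = λ·(13 - 5) - 14 ≡ 21. → (5, 21)

(5, 21)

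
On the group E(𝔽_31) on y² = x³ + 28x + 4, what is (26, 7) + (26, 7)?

(20, 15)

tangent at (26, 7): λ = (3·26² + 28)/(2·7) ≡ 10/14. 14⁻¹ ≡ 20 (mod 31), so λ ≡ 10·20 ≡ 14.
  x = λ² - 26 - 26 = 196 - 52 ≡ 20; y = λ·(26 - 20) - 7 ≡ 15. → (20, 15)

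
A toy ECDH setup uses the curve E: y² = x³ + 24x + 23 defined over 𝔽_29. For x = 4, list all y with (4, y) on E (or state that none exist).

3, 26

x³ + 24x + 23 = 183 ≡ 9 (mod 29).
Square roots of 9 mod 29: 3 and 26 (since 3² = 9 ≡ 9).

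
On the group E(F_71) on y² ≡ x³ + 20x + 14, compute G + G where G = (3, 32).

tangent at (3, 32): λ = (3·3² + 20)/(2·32) ≡ 47/64. 64⁻¹ ≡ 10 (mod 71), so λ ≡ 47·10 ≡ 44.
  x = λ² - 3 - 3 = 1936 - 6 ≡ 13; y = λ·(3 - 13) - 32 ≡ 25. → (13, 25)

(13, 25)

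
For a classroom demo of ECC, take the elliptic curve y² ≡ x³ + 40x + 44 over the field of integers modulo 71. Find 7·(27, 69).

(26, 22)

Write G = (27, 69).
Double-and-add on 7 = (111)₂. Start with G = (27, 69) for the leading 1-bit.
double: tangent at (27, 69): λ = (3·27² + 40)/(2·69) ≡ 26/67. 67⁻¹ ≡ 53 (mod 71) since 67·53 = 3551 ≡ 1, so λ ≡ 26·53 ≡ 29.
  x = λ² - 27 - 27 = 841 - 54 ≡ 6; y = λ·(27 - 6) - 69 ≡ 43. → (6, 43)
add G: (6, 43) + (27, 69). λ = (69 - 43)/(27 - 6) ≡ 26/21 mod 71. 21⁻¹ ≡ 44 (mod 71), so λ ≡ 8.
  x = λ² - 6 - 27 = 64 - 33 ≡ 31; y = λ·(6 - 31) - 43 ≡ 41. → (31, 41)
double: tangent at (31, 41): λ = (3·31² + 40)/(2·41) ≡ 12/11. 11⁻¹ ≡ 13 (mod 71), so λ ≡ 12·13 ≡ 14.
  x = λ² - 31 - 31 = 196 - 62 ≡ 63; y = λ·(31 - 63) - 41 ≡ 8. → (63, 8)
add G: (63, 8) + (27, 69). λ = (69 - 8)/(27 - 63) ≡ 61/35 mod 71. 35⁻¹ ≡ 69 (mod 71) since 35·69 = 2415 ≡ 1, so λ ≡ 20.
  x = λ² - 63 - 27 = 400 - 90 ≡ 26; y = λ·(63 - 26) - 8 ≡ 22. → (26, 22)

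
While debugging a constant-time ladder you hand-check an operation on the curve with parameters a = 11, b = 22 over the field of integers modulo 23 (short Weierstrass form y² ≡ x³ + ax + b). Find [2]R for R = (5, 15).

(2, 12)

tangent at (5, 15): λ = (3·5² + 11)/(2·15) ≡ 17/7. 7⁻¹ ≡ 10 (mod 23) since 7·10 = 70 ≡ 1, so λ ≡ 17·10 ≡ 9.
  x = λ² - 5 - 5 = 81 - 10 ≡ 2; y = λ·(5 - 2) - 15 ≡ 12. → (2, 12)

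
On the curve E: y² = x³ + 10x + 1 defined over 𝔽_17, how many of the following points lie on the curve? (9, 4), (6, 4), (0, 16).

1

(9, 4): 4² ≡ 16, rhs ≡ 4 → off.
(6, 4): 4² ≡ 16, rhs ≡ 5 → off.
(0, 16): 16² ≡ 1, rhs ≡ 1 → on.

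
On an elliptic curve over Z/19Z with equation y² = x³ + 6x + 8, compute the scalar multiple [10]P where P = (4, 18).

(10, 17)

Repeated addition: build up to 10P.
2P: tangent at (4, 18): λ = (3·4² + 6)/(2·18) ≡ 16/17. 17⁻¹ ≡ 9 (mod 19) since 17·9 = 153 ≡ 1, so λ ≡ 16·9 ≡ 11.
  x = λ² - 4 - 4 = 121 - 8 ≡ 18; y = λ·(4 - 18) - 18 ≡ 18. → (18, 18)
3P: (18, 18) + (4, 18). λ = (18 - 18)/(4 - 18) ≡ 0/5 mod 19. 5⁻¹ ≡ 4 (mod 19) since 5·4 = 20 ≡ 1, so λ ≡ 0.
  x = λ² - 18 - 4 = 0 - 22 ≡ 16; y = λ·(18 - 16) - 18 ≡ 1. → (16, 1)
4P: (16, 1) + (4, 18). λ = (18 - 1)/(4 - 16) ≡ 17/7 mod 19. 7⁻¹ ≡ 11 (mod 19), so λ ≡ 16.
  x = λ² - 16 - 4 = 256 - 20 ≡ 8; y = λ·(16 - 8) - 1 ≡ 13. → (8, 13)
5P: (8, 13) + (4, 18). λ = (18 - 13)/(4 - 8) ≡ 5/15 mod 19. 15⁻¹ ≡ 14 (mod 19) since 15·14 = 210 ≡ 1, so λ ≡ 13.
  x = λ² - 8 - 4 = 169 - 12 ≡ 5; y = λ·(8 - 5) - 13 ≡ 7. → (5, 7)
6P: (5, 7) + (4, 18). λ = (18 - 7)/(4 - 5) ≡ 11/18 mod 19. 18⁻¹ ≡ 18 (mod 19), so λ ≡ 8.
  x = λ² - 5 - 4 = 64 - 9 ≡ 17; y = λ·(5 - 17) - 7 ≡ 11. → (17, 11)
7P: (17, 11) + (4, 18). λ = (18 - 11)/(4 - 17) ≡ 7/6 mod 19. 6⁻¹ ≡ 16 (mod 19), so λ ≡ 17.
  x = λ² - 17 - 4 = 289 - 21 ≡ 2; y = λ·(17 - 2) - 11 ≡ 16. → (2, 16)
8P: (2, 16) + (4, 18). λ = (18 - 16)/(4 - 2) ≡ 2/2 mod 19. 2⁻¹ ≡ 10 (mod 19), so λ ≡ 1.
  x = λ² - 2 - 4 = 1 - 6 ≡ 14; y = λ·(2 - 14) - 16 ≡ 10. → (14, 10)
9P: (14, 10) + (4, 18). λ = (18 - 10)/(4 - 14) ≡ 8/9 mod 19. 9⁻¹ ≡ 17 (mod 19) since 9·17 = 153 ≡ 1, so λ ≡ 3.
  x = λ² - 14 - 4 = 9 - 18 ≡ 10; y = λ·(14 - 10) - 10 ≡ 2. → (10, 2)
10P: (10, 2) + (4, 18). λ = (18 - 2)/(4 - 10) ≡ 16/13 mod 19. 13⁻¹ ≡ 3 (mod 19), so λ ≡ 10.
  x = λ² - 10 - 4 = 100 - 14 ≡ 10; y = λ·(10 - 10) - 2 ≡ 17. → (10, 17)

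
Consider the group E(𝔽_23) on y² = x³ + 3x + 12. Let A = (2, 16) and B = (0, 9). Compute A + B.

(16, 4)

(2, 16) + (0, 9). λ = (9 - 16)/(0 - 2) ≡ 16/21 mod 23. 21⁻¹ ≡ 11 (mod 23), so λ ≡ 15.
  x = λ² - 2 - 0 = 225 - 2 ≡ 16; y = λ·(2 - 16) - 16 ≡ 4. → (16, 4)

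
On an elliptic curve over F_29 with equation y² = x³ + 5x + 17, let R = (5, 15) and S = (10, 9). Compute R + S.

(5, 14)

(5, 15) + (10, 9). λ = (9 - 15)/(10 - 5) ≡ 23/5 mod 29. 5⁻¹ ≡ 6 (mod 29) since 5·6 = 30 ≡ 1, so λ ≡ 22.
  x = λ² - 5 - 10 = 484 - 15 ≡ 5; y = λ·(5 - 5) - 15 ≡ 14. → (5, 14)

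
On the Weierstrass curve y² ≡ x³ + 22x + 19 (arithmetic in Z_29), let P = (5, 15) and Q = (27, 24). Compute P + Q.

(17, 17)

(5, 15) + (27, 24). λ = (24 - 15)/(27 - 5) ≡ 9/22 mod 29. 22⁻¹ ≡ 4 (mod 29), so λ ≡ 7.
  x = λ² - 5 - 27 = 49 - 32 ≡ 17; y = λ·(5 - 17) - 15 ≡ 17. → (17, 17)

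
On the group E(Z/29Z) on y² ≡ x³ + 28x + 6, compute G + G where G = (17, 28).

tangent at (17, 28): λ = (3·17² + 28)/(2·28) ≡ 25/27. 27⁻¹ ≡ 14 (mod 29), so λ ≡ 25·14 ≡ 2.
  x = λ² - 17 - 17 = 4 - 34 ≡ 28; y = λ·(17 - 28) - 28 ≡ 8. → (28, 8)

(28, 8)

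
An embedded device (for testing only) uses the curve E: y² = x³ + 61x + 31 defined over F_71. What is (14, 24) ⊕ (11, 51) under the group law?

(56, 70)

(14, 24) + (11, 51). λ = (51 - 24)/(11 - 14) ≡ 27/68 mod 71. 68⁻¹ ≡ 47 (mod 71) since 68·47 = 3196 ≡ 1, so λ ≡ 62.
  x = λ² - 14 - 11 = 3844 - 25 ≡ 56; y = λ·(14 - 56) - 24 ≡ 70. → (56, 70)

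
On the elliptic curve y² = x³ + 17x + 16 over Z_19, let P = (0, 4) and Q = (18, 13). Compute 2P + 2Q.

(5, 13)

First 2P:
Repeated addition: build up to 2P.
2P: tangent at (0, 4): λ = (3·0² + 17)/(2·4) ≡ 17/8. 8⁻¹ ≡ 12 (mod 19) since 8·12 = 96 ≡ 1, so λ ≡ 17·12 ≡ 14.
  x = λ² - 0 - 0 = 196 - 0 ≡ 6; y = λ·(0 - 6) - 4 ≡ 7. → (6, 7)
2P = (6, 7).
Next 2Q:
Repeated addition: build up to 2Q.
2Q: tangent at (18, 13): λ = (3·18² + 17)/(2·13) ≡ 1/7. 7⁻¹ ≡ 11 (mod 19) since 7·11 = 77 ≡ 1, so λ ≡ 1·11 ≡ 11.
  x = λ² - 18 - 18 = 121 - 36 ≡ 9; y = λ·(18 - 9) - 13 ≡ 10. → (9, 10)
2Q = (9, 10).
Finally 2P + 2Q:
(6, 7) + (9, 10). λ = (10 - 7)/(9 - 6) ≡ 3/3 mod 19. 3⁻¹ ≡ 13 (mod 19) since 3·13 = 39 ≡ 1, so λ ≡ 1.
  x = λ² - 6 - 9 = 1 - 15 ≡ 5; y = λ·(6 - 5) - 7 ≡ 13. → (5, 13)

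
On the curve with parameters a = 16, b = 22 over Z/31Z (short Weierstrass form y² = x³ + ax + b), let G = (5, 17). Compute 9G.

Repeated addition: build up to 9G.
2G: tangent at (5, 17): λ = (3·5² + 16)/(2·17) ≡ 29/3. 3⁻¹ ≡ 21 (mod 31) since 3·21 = 63 ≡ 1, so λ ≡ 29·21 ≡ 20.
  x = λ² - 5 - 5 = 400 - 10 ≡ 18; y = λ·(5 - 18) - 17 ≡ 2. → (18, 2)
3G: (18, 2) + (5, 17). λ = (17 - 2)/(5 - 18) ≡ 15/18 mod 31. 18⁻¹ ≡ 19 (mod 31) since 18·19 = 342 ≡ 1, so λ ≡ 6.
  x = λ² - 18 - 5 = 36 - 23 ≡ 13; y = λ·(18 - 13) - 2 ≡ 28. → (13, 28)
4G: (13, 28) + (5, 17). λ = (17 - 28)/(5 - 13) ≡ 20/23 mod 31. 23⁻¹ ≡ 27 (mod 31), so λ ≡ 13.
  x = λ² - 13 - 5 = 169 - 18 ≡ 27; y = λ·(13 - 27) - 28 ≡ 7. → (27, 7)
5G: (27, 7) + (5, 17). λ = (17 - 7)/(5 - 27) ≡ 10/9 mod 31. 9⁻¹ ≡ 7 (mod 31), so λ ≡ 8.
  x = λ² - 27 - 5 = 64 - 32 ≡ 1; y = λ·(27 - 1) - 7 ≡ 15. → (1, 15)
6G: (1, 15) + (5, 17). λ = (17 - 15)/(5 - 1) ≡ 2/4 mod 31. 4⁻¹ ≡ 8 (mod 31), so λ ≡ 16.
  x = λ² - 1 - 5 = 256 - 6 ≡ 2; y = λ·(1 - 2) - 15 ≡ 0. → (2, 0)
7G: (2, 0) + (5, 17). λ = (17 - 0)/(5 - 2) ≡ 17/3 mod 31. 3⁻¹ ≡ 21 (mod 31), so λ ≡ 16.
  x = λ² - 2 - 5 = 256 - 7 ≡ 1; y = λ·(2 - 1) - 0 ≡ 16. → (1, 16)
8G: (1, 16) + (5, 17). λ = (17 - 16)/(5 - 1) ≡ 1/4 mod 31. 4⁻¹ ≡ 8 (mod 31), so λ ≡ 8.
  x = λ² - 1 - 5 = 64 - 6 ≡ 27; y = λ·(1 - 27) - 16 ≡ 24. → (27, 24)
9G: (27, 24) + (5, 17). λ = (17 - 24)/(5 - 27) ≡ 24/9 mod 31. 9⁻¹ ≡ 7 (mod 31) since 9·7 = 63 ≡ 1, so λ ≡ 13.
  x = λ² - 27 - 5 = 169 - 32 ≡ 13; y = λ·(27 - 13) - 24 ≡ 3. → (13, 3)

(13, 3)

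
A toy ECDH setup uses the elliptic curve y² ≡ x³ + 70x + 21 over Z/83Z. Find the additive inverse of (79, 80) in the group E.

(79, 3)

-(79, 80) = (79, -80 mod 83) = (79, 3).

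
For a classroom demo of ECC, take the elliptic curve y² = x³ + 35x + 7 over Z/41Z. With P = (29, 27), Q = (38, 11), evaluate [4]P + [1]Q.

(29, 14)

First 4P:
Repeated addition: build up to 4P.
2P: tangent at (29, 27): λ = (3·29² + 35)/(2·27) ≡ 16/13. 13⁻¹ ≡ 19 (mod 41), so λ ≡ 16·19 ≡ 17.
  x = λ² - 29 - 29 = 289 - 58 ≡ 26; y = λ·(29 - 26) - 27 ≡ 24. → (26, 24)
3P: (26, 24) + (29, 27). λ = (27 - 24)/(29 - 26) ≡ 3/3 mod 41. 3⁻¹ ≡ 14 (mod 41), so λ ≡ 1.
  x = λ² - 26 - 29 = 1 - 55 ≡ 28; y = λ·(26 - 28) - 24 ≡ 15. → (28, 15)
4P: (28, 15) + (29, 27). λ = (27 - 15)/(29 - 28) ≡ 12/1 mod 41. 1⁻¹ ≡ 1 (mod 41), so λ ≡ 12.
  x = λ² - 28 - 29 = 144 - 57 ≡ 5; y = λ·(28 - 5) - 15 ≡ 15. → (5, 15)
4P = (5, 15).
Finally 4P + Q:
(5, 15) + (38, 11). λ = (11 - 15)/(38 - 5) ≡ 37/33 mod 41. 33⁻¹ ≡ 5 (mod 41) since 33·5 = 165 ≡ 1, so λ ≡ 21.
  x = λ² - 5 - 38 = 441 - 43 ≡ 29; y = λ·(5 - 29) - 15 ≡ 14. → (29, 14)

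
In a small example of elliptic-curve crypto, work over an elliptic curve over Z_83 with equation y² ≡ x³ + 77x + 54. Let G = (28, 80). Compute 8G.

(34, 12)

Double-and-add on 8 = (1000)₂. Start with G = (28, 80) for the leading 1-bit.
double: tangent at (28, 80): λ = (3·28² + 77)/(2·80) ≡ 22/77. 77⁻¹ ≡ 69 (mod 83), so λ ≡ 22·69 ≡ 24.
  x = λ² - 28 - 28 = 576 - 56 ≡ 22; y = λ·(28 - 22) - 80 ≡ 64. → (22, 64)
double: tangent at (22, 64): λ = (3·22² + 77)/(2·64) ≡ 35/45. 45⁻¹ ≡ 24 (mod 83) since 45·24 = 1080 ≡ 1, so λ ≡ 35·24 ≡ 10.
  x = λ² - 22 - 22 = 100 - 44 ≡ 56; y = λ·(22 - 56) - 64 ≡ 11. → (56, 11)
double: tangent at (56, 11): λ = (3·56² + 77)/(2·11) ≡ 23/22. 22⁻¹ ≡ 34 (mod 83), so λ ≡ 23·34 ≡ 35.
  x = λ² - 56 - 56 = 1225 - 112 ≡ 34; y = λ·(56 - 34) - 11 ≡ 12. → (34, 12)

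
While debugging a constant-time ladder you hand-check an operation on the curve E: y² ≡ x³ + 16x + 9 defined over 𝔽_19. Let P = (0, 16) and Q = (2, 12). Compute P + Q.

(2, 7)

(0, 16) + (2, 12). λ = (12 - 16)/(2 - 0) ≡ 15/2 mod 19. 2⁻¹ ≡ 10 (mod 19) since 2·10 = 20 ≡ 1, so λ ≡ 17.
  x = λ² - 0 - 2 = 289 - 2 ≡ 2; y = λ·(0 - 2) - 16 ≡ 7. → (2, 7)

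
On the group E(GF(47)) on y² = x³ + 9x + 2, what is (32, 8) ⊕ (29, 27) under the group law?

(32, 8) + (29, 27). λ = (27 - 8)/(29 - 32) ≡ 19/44 mod 47. 44⁻¹ ≡ 31 (mod 47), so λ ≡ 25.
  x = λ² - 32 - 29 = 625 - 61 ≡ 0; y = λ·(32 - 0) - 8 ≡ 40. → (0, 40)

(0, 40)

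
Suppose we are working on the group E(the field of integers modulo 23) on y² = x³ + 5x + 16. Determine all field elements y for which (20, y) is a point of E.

none

x³ + 5x + 16 = 8116 ≡ 20 (mod 23).
20 is a non-residue mod 23; no y exists.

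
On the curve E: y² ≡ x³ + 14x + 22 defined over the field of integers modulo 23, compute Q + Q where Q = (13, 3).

(9, 7)

tangent at (13, 3): λ = (3·13² + 14)/(2·3) ≡ 15/6. 6⁻¹ ≡ 4 (mod 23), so λ ≡ 15·4 ≡ 14.
  x = λ² - 13 - 13 = 196 - 26 ≡ 9; y = λ·(13 - 9) - 3 ≡ 7. → (9, 7)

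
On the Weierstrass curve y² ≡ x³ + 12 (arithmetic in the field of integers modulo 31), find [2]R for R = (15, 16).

tangent at (15, 16): λ = (3·15² + 0)/(2·16) ≡ 24/1. 1⁻¹ ≡ 1 (mod 31) since 1·1 = 1 ≡ 1, so λ ≡ 24·1 ≡ 24.
  x = λ² - 15 - 15 = 576 - 30 ≡ 19; y = λ·(15 - 19) - 16 ≡ 12. → (19, 12)

(19, 12)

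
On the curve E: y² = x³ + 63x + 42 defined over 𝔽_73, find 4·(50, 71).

(27, 57)

Write Q = (50, 71).
Repeated addition: build up to 4Q.
2Q: tangent at (50, 71): λ = (3·50² + 63)/(2·71) ≡ 44/69. 69⁻¹ ≡ 18 (mod 73) since 69·18 = 1242 ≡ 1, so λ ≡ 44·18 ≡ 62.
  x = λ² - 50 - 50 = 3844 - 100 ≡ 21; y = λ·(50 - 21) - 71 ≡ 48. → (21, 48)
3Q: (21, 48) + (50, 71). λ = (71 - 48)/(50 - 21) ≡ 23/29 mod 73. 29⁻¹ ≡ 68 (mod 73), so λ ≡ 31.
  x = λ² - 21 - 50 = 961 - 71 ≡ 14; y = λ·(21 - 14) - 48 ≡ 23. → (14, 23)
4Q: (14, 23) + (50, 71). λ = (71 - 23)/(50 - 14) ≡ 48/36 mod 73. 36⁻¹ ≡ 71 (mod 73) since 36·71 = 2556 ≡ 1, so λ ≡ 50.
  x = λ² - 14 - 50 = 2500 - 64 ≡ 27; y = λ·(14 - 27) - 23 ≡ 57. → (27, 57)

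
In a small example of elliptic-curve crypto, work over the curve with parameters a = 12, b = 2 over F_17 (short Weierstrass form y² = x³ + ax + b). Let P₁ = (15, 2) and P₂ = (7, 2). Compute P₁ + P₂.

(12, 15)

(15, 2) + (7, 2). λ = (2 - 2)/(7 - 15) ≡ 0/9 mod 17. 9⁻¹ ≡ 2 (mod 17), so λ ≡ 0.
  x = λ² - 15 - 7 = 0 - 22 ≡ 12; y = λ·(15 - 12) - 2 ≡ 15. → (12, 15)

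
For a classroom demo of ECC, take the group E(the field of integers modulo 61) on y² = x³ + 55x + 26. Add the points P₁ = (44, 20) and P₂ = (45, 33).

(44, 20) + (45, 33). λ = (33 - 20)/(45 - 44) ≡ 13/1 mod 61. 1⁻¹ ≡ 1 (mod 61) since 1·1 = 1 ≡ 1, so λ ≡ 13.
  x = λ² - 44 - 45 = 169 - 89 ≡ 19; y = λ·(44 - 19) - 20 ≡ 0. → (19, 0)

(19, 0)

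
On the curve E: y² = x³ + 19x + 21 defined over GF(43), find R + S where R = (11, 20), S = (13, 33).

(11, 20) + (13, 33). λ = (33 - 20)/(13 - 11) ≡ 13/2 mod 43. 2⁻¹ ≡ 22 (mod 43), so λ ≡ 28.
  x = λ² - 11 - 13 = 784 - 24 ≡ 29; y = λ·(11 - 29) - 20 ≡ 35. → (29, 35)

(29, 35)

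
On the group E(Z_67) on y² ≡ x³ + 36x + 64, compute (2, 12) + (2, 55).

The two points share x = 2 and their y-coordinates satisfy 12 + 55 ≡ 0 (mod 67), so they are inverses. Their sum is O.

O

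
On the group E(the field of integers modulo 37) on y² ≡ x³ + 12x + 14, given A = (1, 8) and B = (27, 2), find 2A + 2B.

(13, 6)

First 2A:
Repeated addition: build up to 2A.
2A: tangent at (1, 8): λ = (3·1² + 12)/(2·8) ≡ 15/16. 16⁻¹ ≡ 7 (mod 37) since 16·7 = 112 ≡ 1, so λ ≡ 15·7 ≡ 31.
  x = λ² - 1 - 1 = 961 - 2 ≡ 34; y = λ·(1 - 34) - 8 ≡ 5. → (34, 5)
2A = (34, 5).
Next 2B:
Repeated addition: build up to 2B.
2B: tangent at (27, 2): λ = (3·27² + 12)/(2·2) ≡ 16/4. 4⁻¹ ≡ 28 (mod 37), so λ ≡ 16·28 ≡ 4.
  x = λ² - 27 - 27 = 16 - 54 ≡ 36; y = λ·(27 - 36) - 2 ≡ 36. → (36, 36)
2B = (36, 36).
Finally 2A + 2B:
(34, 5) + (36, 36). λ = (36 - 5)/(36 - 34) ≡ 31/2 mod 37. 2⁻¹ ≡ 19 (mod 37), so λ ≡ 34.
  x = λ² - 34 - 36 = 1156 - 70 ≡ 13; y = λ·(34 - 13) - 5 ≡ 6. → (13, 6)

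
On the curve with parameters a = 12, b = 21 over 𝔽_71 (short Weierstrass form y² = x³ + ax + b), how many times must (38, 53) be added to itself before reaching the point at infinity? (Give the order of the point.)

2P: tangent at (38, 53): λ = (3·38² + 12)/(2·53) ≡ 13/35. 35⁻¹ ≡ 69 (mod 71), so λ ≡ 13·69 ≡ 45.
  x = λ² - 38 - 38 = 2025 - 76 ≡ 32; y = λ·(38 - 32) - 53 ≡ 4. → (32, 4)
3P: (32, 4) + (38, 53). λ = (53 - 4)/(38 - 32) ≡ 49/6 mod 71. 6⁻¹ ≡ 12 (mod 71) since 6·12 = 72 ≡ 1, so λ ≡ 20.
  x = λ² - 32 - 38 = 400 - 70 ≡ 46; y = λ·(32 - 46) - 4 ≡ 0. → (46, 0)
4P: (46, 0) + (38, 53). λ = (53 - 0)/(38 - 46) ≡ 53/63 mod 71. 63⁻¹ ≡ 62 (mod 71), so λ ≡ 20.
  x = λ² - 46 - 38 = 400 - 84 ≡ 32; y = λ·(46 - 32) - 0 ≡ 67. → (32, 67)
5P: (32, 67) + (38, 53). λ = (53 - 67)/(38 - 32) ≡ 57/6 mod 71. 6⁻¹ ≡ 12 (mod 71) since 6·12 = 72 ≡ 1, so λ ≡ 45.
  x = λ² - 32 - 38 = 2025 - 70 ≡ 38; y = λ·(32 - 38) - 67 ≡ 18. → (38, 18)
6P: (38, 18) + (38, 53): same x and y₁ ≡ -y₂, so the sum is the point at infinity.
6P = the point at infinity, so the order is 6.

6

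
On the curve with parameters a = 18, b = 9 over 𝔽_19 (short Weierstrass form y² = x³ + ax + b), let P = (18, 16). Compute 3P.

(1, 3)

Repeated addition: build up to 3P.
2P: tangent at (18, 16): λ = (3·18² + 18)/(2·16) ≡ 2/13. 13⁻¹ ≡ 3 (mod 19) since 13·3 = 39 ≡ 1, so λ ≡ 2·3 ≡ 6.
  x = λ² - 18 - 18 = 36 - 36 ≡ 0; y = λ·(18 - 0) - 16 ≡ 16. → (0, 16)
3P: (0, 16) + (18, 16). λ = (16 - 16)/(18 - 0) ≡ 0/18 mod 19. 18⁻¹ ≡ 18 (mod 19), so λ ≡ 0.
  x = λ² - 0 - 18 = 0 - 18 ≡ 1; y = λ·(0 - 1) - 16 ≡ 3. → (1, 3)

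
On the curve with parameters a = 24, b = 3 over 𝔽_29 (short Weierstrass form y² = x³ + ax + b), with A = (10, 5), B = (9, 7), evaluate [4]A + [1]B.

(28, 23)

First 4A:
Repeated addition: build up to 4A.
2A: tangent at (10, 5): λ = (3·10² + 24)/(2·5) ≡ 5/10. 10⁻¹ ≡ 3 (mod 29), so λ ≡ 5·3 ≡ 15.
  x = λ² - 10 - 10 = 225 - 20 ≡ 2; y = λ·(10 - 2) - 5 ≡ 28. → (2, 28)
3A: (2, 28) + (10, 5). λ = (5 - 28)/(10 - 2) ≡ 6/8 mod 29. 8⁻¹ ≡ 11 (mod 29), so λ ≡ 8.
  x = λ² - 2 - 10 = 64 - 12 ≡ 23; y = λ·(2 - 23) - 28 ≡ 7. → (23, 7)
4A: (23, 7) + (10, 5). λ = (5 - 7)/(10 - 23) ≡ 27/16 mod 29. 16⁻¹ ≡ 20 (mod 29), so λ ≡ 18.
  x = λ² - 23 - 10 = 324 - 33 ≡ 1; y = λ·(23 - 1) - 7 ≡ 12. → (1, 12)
4A = (1, 12).
Finally 4A + B:
(1, 12) + (9, 7). λ = (7 - 12)/(9 - 1) ≡ 24/8 mod 29. 8⁻¹ ≡ 11 (mod 29) since 8·11 = 88 ≡ 1, so λ ≡ 3.
  x = λ² - 1 - 9 = 9 - 10 ≡ 28; y = λ·(1 - 28) - 12 ≡ 23. → (28, 23)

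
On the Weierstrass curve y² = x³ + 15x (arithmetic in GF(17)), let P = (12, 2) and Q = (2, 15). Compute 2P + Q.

First 2P:
Repeated addition: build up to 2P.
2P: tangent at (12, 2): λ = (3·12² + 15)/(2·2) ≡ 5/4. 4⁻¹ ≡ 13 (mod 17), so λ ≡ 5·13 ≡ 14.
  x = λ² - 12 - 12 = 196 - 24 ≡ 2; y = λ·(12 - 2) - 2 ≡ 2. → (2, 2)
2P = (2, 2).
Finally 2P + Q:
(2, 2) + (2, 15): same x and y₁ ≡ -y₂, so the sum is 𝒪.

O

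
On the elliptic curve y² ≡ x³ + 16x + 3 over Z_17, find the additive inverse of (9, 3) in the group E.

-(9, 3) = (9, -3 mod 17) = (9, 14).

(9, 14)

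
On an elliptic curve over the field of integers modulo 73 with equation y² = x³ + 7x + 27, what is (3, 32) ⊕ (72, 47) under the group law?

(44, 67)

(3, 32) + (72, 47). λ = (47 - 32)/(72 - 3) ≡ 15/69 mod 73. 69⁻¹ ≡ 18 (mod 73), so λ ≡ 51.
  x = λ² - 3 - 72 = 2601 - 75 ≡ 44; y = λ·(3 - 44) - 32 ≡ 67. → (44, 67)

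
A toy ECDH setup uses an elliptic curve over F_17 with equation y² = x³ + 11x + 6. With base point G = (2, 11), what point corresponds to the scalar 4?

(12, 9)

Double-and-add on 4 = (100)₂. Start with G = (2, 11) for the leading 1-bit.
double: tangent at (2, 11): λ = (3·2² + 11)/(2·11) ≡ 6/5. 5⁻¹ ≡ 7 (mod 17) since 5·7 = 35 ≡ 1, so λ ≡ 6·7 ≡ 8.
  x = λ² - 2 - 2 = 64 - 4 ≡ 9; y = λ·(2 - 9) - 11 ≡ 1. → (9, 1)
double: tangent at (9, 1): λ = (3·9² + 11)/(2·1) ≡ 16/2. 2⁻¹ ≡ 9 (mod 17) since 2·9 = 18 ≡ 1, so λ ≡ 16·9 ≡ 8.
  x = λ² - 9 - 9 = 64 - 18 ≡ 12; y = λ·(9 - 12) - 1 ≡ 9. → (12, 9)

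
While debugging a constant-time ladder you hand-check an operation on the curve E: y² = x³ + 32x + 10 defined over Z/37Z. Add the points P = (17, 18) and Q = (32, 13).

(21, 8)

(17, 18) + (32, 13). λ = (13 - 18)/(32 - 17) ≡ 32/15 mod 37. 15⁻¹ ≡ 5 (mod 37), so λ ≡ 12.
  x = λ² - 17 - 32 = 144 - 49 ≡ 21; y = λ·(17 - 21) - 18 ≡ 8. → (21, 8)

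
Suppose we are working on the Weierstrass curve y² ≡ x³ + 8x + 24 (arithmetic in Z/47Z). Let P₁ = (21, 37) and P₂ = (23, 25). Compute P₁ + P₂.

(39, 24)

(21, 37) + (23, 25). λ = (25 - 37)/(23 - 21) ≡ 35/2 mod 47. 2⁻¹ ≡ 24 (mod 47) since 2·24 = 48 ≡ 1, so λ ≡ 41.
  x = λ² - 21 - 23 = 1681 - 44 ≡ 39; y = λ·(21 - 39) - 37 ≡ 24. → (39, 24)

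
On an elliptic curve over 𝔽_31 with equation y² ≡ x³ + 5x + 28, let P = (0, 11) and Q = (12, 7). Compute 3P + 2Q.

(4, 22)

First 3P:
Repeated addition: build up to 3P.
2P: tangent at (0, 11): λ = (3·0² + 5)/(2·11) ≡ 5/22. 22⁻¹ ≡ 24 (mod 31), so λ ≡ 5·24 ≡ 27.
  x = λ² - 0 - 0 = 729 - 0 ≡ 16; y = λ·(0 - 16) - 11 ≡ 22. → (16, 22)
3P: (16, 22) + (0, 11). λ = (11 - 22)/(0 - 16) ≡ 20/15 mod 31. 15⁻¹ ≡ 29 (mod 31), so λ ≡ 22.
  x = λ² - 16 - 0 = 484 - 16 ≡ 3; y = λ·(16 - 3) - 22 ≡ 16. → (3, 16)
3P = (3, 16).
Next 2Q:
Repeated addition: build up to 2Q.
2Q: tangent at (12, 7): λ = (3·12² + 5)/(2·7) ≡ 3/14. 14⁻¹ ≡ 20 (mod 31) since 14·20 = 280 ≡ 1, so λ ≡ 3·20 ≡ 29.
  x = λ² - 12 - 12 = 841 - 24 ≡ 11; y = λ·(12 - 11) - 7 ≡ 22. → (11, 22)
2Q = (11, 22).
Finally 3P + 2Q:
(3, 16) + (11, 22). λ = (22 - 16)/(11 - 3) ≡ 6/8 mod 31. 8⁻¹ ≡ 4 (mod 31), so λ ≡ 24.
  x = λ² - 3 - 11 = 576 - 14 ≡ 4; y = λ·(3 - 4) - 16 ≡ 22. → (4, 22)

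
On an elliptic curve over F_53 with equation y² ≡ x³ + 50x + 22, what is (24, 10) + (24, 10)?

tangent at (24, 10): λ = (3·24² + 50)/(2·10) ≡ 29/20. 20⁻¹ ≡ 8 (mod 53), so λ ≡ 29·8 ≡ 20.
  x = λ² - 24 - 24 = 400 - 48 ≡ 34; y = λ·(24 - 34) - 10 ≡ 2. → (34, 2)

(34, 2)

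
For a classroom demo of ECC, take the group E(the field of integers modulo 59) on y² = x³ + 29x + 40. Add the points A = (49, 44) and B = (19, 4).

(49, 44) + (19, 4). λ = (4 - 44)/(19 - 49) ≡ 19/29 mod 59. 29⁻¹ ≡ 57 (mod 59) since 29·57 = 1653 ≡ 1, so λ ≡ 21.
  x = λ² - 49 - 19 = 441 - 68 ≡ 19; y = λ·(49 - 19) - 44 ≡ 55. → (19, 55)

(19, 55)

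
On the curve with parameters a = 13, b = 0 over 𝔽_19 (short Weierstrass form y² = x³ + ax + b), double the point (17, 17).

tangent at (17, 17): λ = (3·17² + 13)/(2·17) ≡ 6/15. 15⁻¹ ≡ 14 (mod 19), so λ ≡ 6·14 ≡ 8.
  x = λ² - 17 - 17 = 64 - 34 ≡ 11; y = λ·(17 - 11) - 17 ≡ 12. → (11, 12)

(11, 12)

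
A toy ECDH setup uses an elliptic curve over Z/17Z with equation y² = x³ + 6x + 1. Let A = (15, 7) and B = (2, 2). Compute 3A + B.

First 3A:
Repeated addition: build up to 3A.
2A: tangent at (15, 7): λ = (3·15² + 6)/(2·7) ≡ 1/14. 14⁻¹ ≡ 11 (mod 17) since 14·11 = 154 ≡ 1, so λ ≡ 1·11 ≡ 11.
  x = λ² - 15 - 15 = 121 - 30 ≡ 6; y = λ·(15 - 6) - 7 ≡ 7. → (6, 7)
3A: (6, 7) + (15, 7). λ = (7 - 7)/(15 - 6) ≡ 0/9 mod 17. 9⁻¹ ≡ 2 (mod 17) since 9·2 = 18 ≡ 1, so λ ≡ 0.
  x = λ² - 6 - 15 = 0 - 21 ≡ 13; y = λ·(6 - 13) - 7 ≡ 10. → (13, 10)
3A = (13, 10).
Finally 3A + B:
(13, 10) + (2, 2). λ = (2 - 10)/(2 - 13) ≡ 9/6 mod 17. 6⁻¹ ≡ 3 (mod 17) since 6·3 = 18 ≡ 1, so λ ≡ 10.
  x = λ² - 13 - 2 = 100 - 15 ≡ 0; y = λ·(13 - 0) - 10 ≡ 1. → (0, 1)

(0, 1)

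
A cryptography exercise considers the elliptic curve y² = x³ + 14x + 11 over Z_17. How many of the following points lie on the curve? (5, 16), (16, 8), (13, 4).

(5, 16): 16² ≡ 1, rhs ≡ 2 → off.
(16, 8): 8² ≡ 13, rhs ≡ 13 → on.
(13, 4): 4² ≡ 16, rhs ≡ 10 → off.

1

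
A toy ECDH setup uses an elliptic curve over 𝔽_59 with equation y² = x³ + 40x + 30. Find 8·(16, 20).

Write P = (16, 20).
Repeated addition: build up to 8P.
2P: tangent at (16, 20): λ = (3·16² + 40)/(2·20) ≡ 41/40. 40⁻¹ ≡ 31 (mod 59), so λ ≡ 41·31 ≡ 32.
  x = λ² - 16 - 16 = 1024 - 32 ≡ 48; y = λ·(16 - 48) - 20 ≡ 18. → (48, 18)
3P: (48, 18) + (16, 20). λ = (20 - 18)/(16 - 48) ≡ 2/27 mod 59. 27⁻¹ ≡ 35 (mod 59), so λ ≡ 11.
  x = λ² - 48 - 16 = 121 - 64 ≡ 57; y = λ·(48 - 57) - 18 ≡ 1. → (57, 1)
4P: (57, 1) + (16, 20). λ = (20 - 1)/(16 - 57) ≡ 19/18 mod 59. 18⁻¹ ≡ 23 (mod 59), so λ ≡ 24.
  x = λ² - 57 - 16 = 576 - 73 ≡ 31; y = λ·(57 - 31) - 1 ≡ 33. → (31, 33)
5P: (31, 33) + (16, 20). λ = (20 - 33)/(16 - 31) ≡ 46/44 mod 59. 44⁻¹ ≡ 55 (mod 59), so λ ≡ 52.
  x = λ² - 31 - 16 = 2704 - 47 ≡ 2; y = λ·(31 - 2) - 33 ≡ 0. → (2, 0)
6P: (2, 0) + (16, 20). λ = (20 - 0)/(16 - 2) ≡ 20/14 mod 59. 14⁻¹ ≡ 38 (mod 59), so λ ≡ 52.
  x = λ² - 2 - 16 = 2704 - 18 ≡ 31; y = λ·(2 - 31) - 0 ≡ 26. → (31, 26)
7P: (31, 26) + (16, 20). λ = (20 - 26)/(16 - 31) ≡ 53/44 mod 59. 44⁻¹ ≡ 55 (mod 59) since 44·55 = 2420 ≡ 1, so λ ≡ 24.
  x = λ² - 31 - 16 = 576 - 47 ≡ 57; y = λ·(31 - 57) - 26 ≡ 58. → (57, 58)
8P: (57, 58) + (16, 20). λ = (20 - 58)/(16 - 57) ≡ 21/18 mod 59. 18⁻¹ ≡ 23 (mod 59), so λ ≡ 11.
  x = λ² - 57 - 16 = 121 - 73 ≡ 48; y = λ·(57 - 48) - 58 ≡ 41. → (48, 41)

(48, 41)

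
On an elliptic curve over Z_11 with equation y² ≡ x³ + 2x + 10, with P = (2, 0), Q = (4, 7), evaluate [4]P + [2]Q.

(7, 9)

First 4P:
Double-and-add on 4 = (100)₂. Start with P = (2, 0) for the leading 1-bit.
double: (2, 0) + (2, 0): same x and y₁ ≡ -y₂, so the sum is 𝒪.
double: 𝒪 + 𝒪 = 𝒪 (identity).
4P = 𝒪.
Next 2Q:
Repeated addition: build up to 2Q.
2Q: tangent at (4, 7): λ = (3·4² + 2)/(2·7) ≡ 6/3. 3⁻¹ ≡ 4 (mod 11), so λ ≡ 6·4 ≡ 2.
  x = λ² - 4 - 4 = 4 - 8 ≡ 7; y = λ·(4 - 7) - 7 ≡ 9. → (7, 9)
2Q = (7, 9).
Finally 4P + 2Q:
𝒪 + (7, 9) = (7, 9) (identity).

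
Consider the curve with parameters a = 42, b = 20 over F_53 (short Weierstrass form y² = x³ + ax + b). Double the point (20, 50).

(38, 19)

tangent at (20, 50): λ = (3·20² + 42)/(2·50) ≡ 23/47. 47⁻¹ ≡ 44 (mod 53) since 47·44 = 2068 ≡ 1, so λ ≡ 23·44 ≡ 5.
  x = λ² - 20 - 20 = 25 - 40 ≡ 38; y = λ·(20 - 38) - 50 ≡ 19. → (38, 19)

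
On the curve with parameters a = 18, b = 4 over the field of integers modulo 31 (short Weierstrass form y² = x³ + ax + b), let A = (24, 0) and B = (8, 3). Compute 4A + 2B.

First 4A:
Repeated addition: build up to 4A.
2A: (24, 0) + (24, 0): same x and y₁ ≡ -y₂, so the sum is the point at infinity.
3A: the point at infinity + (24, 0) = (24, 0) (identity).
4A: (24, 0) + (24, 0): same x and y₁ ≡ -y₂, so the sum is the point at infinity.
4A = the point at infinity.
Next 2B:
Repeated addition: build up to 2B.
2B: tangent at (8, 3): λ = (3·8² + 18)/(2·3) ≡ 24/6. 6⁻¹ ≡ 26 (mod 31), so λ ≡ 24·26 ≡ 4.
  x = λ² - 8 - 8 = 16 - 16 ≡ 0; y = λ·(8 - 0) - 3 ≡ 29. → (0, 29)
2B = (0, 29).
Finally 4A + 2B:
the point at infinity + (0, 29) = (0, 29) (identity).

(0, 29)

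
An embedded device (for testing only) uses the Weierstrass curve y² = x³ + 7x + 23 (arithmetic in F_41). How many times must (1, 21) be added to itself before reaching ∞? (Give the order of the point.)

2P: tangent at (1, 21): λ = (3·1² + 7)/(2·21) ≡ 10/1. 1⁻¹ ≡ 1 (mod 41) since 1·1 = 1 ≡ 1, so λ ≡ 10·1 ≡ 10.
  x = λ² - 1 - 1 = 100 - 2 ≡ 16; y = λ·(1 - 16) - 21 ≡ 34. → (16, 34)
3P: (16, 34) + (1, 21). λ = (21 - 34)/(1 - 16) ≡ 28/26 mod 41. 26⁻¹ ≡ 30 (mod 41), so λ ≡ 20.
  x = λ² - 16 - 1 = 400 - 17 ≡ 14; y = λ·(16 - 14) - 34 ≡ 6. → (14, 6)
4P: (14, 6) + (1, 21). λ = (21 - 6)/(1 - 14) ≡ 15/28 mod 41. 28⁻¹ ≡ 22 (mod 41), so λ ≡ 2.
  x = λ² - 14 - 1 = 4 - 15 ≡ 30; y = λ·(14 - 30) - 6 ≡ 3. → (30, 3)
5P: (30, 3) + (1, 21). λ = (21 - 3)/(1 - 30) ≡ 18/12 mod 41. 12⁻¹ ≡ 24 (mod 41), so λ ≡ 22.
  x = λ² - 30 - 1 = 484 - 31 ≡ 2; y = λ·(30 - 2) - 3 ≡ 39. → (2, 39)
6P: (2, 39) + (1, 21). λ = (21 - 39)/(1 - 2) ≡ 23/40 mod 41. 40⁻¹ ≡ 40 (mod 41), so λ ≡ 18.
  x = λ² - 2 - 1 = 324 - 3 ≡ 34; y = λ·(2 - 34) - 39 ≡ 0. → (34, 0)
7P: (34, 0) + (1, 21). λ = (21 - 0)/(1 - 34) ≡ 21/8 mod 41. 8⁻¹ ≡ 36 (mod 41), so λ ≡ 18.
  x = λ² - 34 - 1 = 324 - 35 ≡ 2; y = λ·(34 - 2) - 0 ≡ 2. → (2, 2)
8P: (2, 2) + (1, 21). λ = (21 - 2)/(1 - 2) ≡ 19/40 mod 41. 40⁻¹ ≡ 40 (mod 41), so λ ≡ 22.
  x = λ² - 2 - 1 = 484 - 3 ≡ 30; y = λ·(2 - 30) - 2 ≡ 38. → (30, 38)
9P: (30, 38) + (1, 21). λ = (21 - 38)/(1 - 30) ≡ 24/12 mod 41. 12⁻¹ ≡ 24 (mod 41), so λ ≡ 2.
  x = λ² - 30 - 1 = 4 - 31 ≡ 14; y = λ·(30 - 14) - 38 ≡ 35. → (14, 35)
10P: (14, 35) + (1, 21). λ = (21 - 35)/(1 - 14) ≡ 27/28 mod 41. 28⁻¹ ≡ 22 (mod 41) since 28·22 = 616 ≡ 1, so λ ≡ 20.
  x = λ² - 14 - 1 = 400 - 15 ≡ 16; y = λ·(14 - 16) - 35 ≡ 7. → (16, 7)
11P: (16, 7) + (1, 21). λ = (21 - 7)/(1 - 16) ≡ 14/26 mod 41. 26⁻¹ ≡ 30 (mod 41), so λ ≡ 10.
  x = λ² - 16 - 1 = 100 - 17 ≡ 1; y = λ·(16 - 1) - 7 ≡ 20. → (1, 20)
12P: (1, 20) + (1, 21): same x and y₁ ≡ -y₂, so the sum is ∞.
12P = ∞, so the order is 12.

12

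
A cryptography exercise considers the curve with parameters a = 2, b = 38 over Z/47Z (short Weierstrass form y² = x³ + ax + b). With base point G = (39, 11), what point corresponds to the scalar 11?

Double-and-add on 11 = (1011)₂. Start with G = (39, 11) for the leading 1-bit.
double: tangent at (39, 11): λ = (3·39² + 2)/(2·11) ≡ 6/22. 22⁻¹ ≡ 15 (mod 47), so λ ≡ 6·15 ≡ 43.
  x = λ² - 39 - 39 = 1849 - 78 ≡ 32; y = λ·(39 - 32) - 11 ≡ 8. → (32, 8)
double: tangent at (32, 8): λ = (3·32² + 2)/(2·8) ≡ 19/16. 16⁻¹ ≡ 3 (mod 47), so λ ≡ 19·3 ≡ 10.
  x = λ² - 32 - 32 = 100 - 64 ≡ 36; y = λ·(32 - 36) - 8 ≡ 46. → (36, 46)
add G: (36, 46) + (39, 11). λ = (11 - 46)/(39 - 36) ≡ 12/3 mod 47. 3⁻¹ ≡ 16 (mod 47), so λ ≡ 4.
  x = λ² - 36 - 39 = 16 - 75 ≡ 35; y = λ·(36 - 35) - 46 ≡ 5. → (35, 5)
double: tangent at (35, 5): λ = (3·35² + 2)/(2·5) ≡ 11/10. 10⁻¹ ≡ 33 (mod 47), so λ ≡ 11·33 ≡ 34.
  x = λ² - 35 - 35 = 1156 - 70 ≡ 5; y = λ·(35 - 5) - 5 ≡ 28. → (5, 28)
add G: (5, 28) + (39, 11). λ = (11 - 28)/(39 - 5) ≡ 30/34 mod 47. 34⁻¹ ≡ 18 (mod 47) since 34·18 = 612 ≡ 1, so λ ≡ 23.
  x = λ² - 5 - 39 = 529 - 44 ≡ 15; y = λ·(5 - 15) - 28 ≡ 24. → (15, 24)

(15, 24)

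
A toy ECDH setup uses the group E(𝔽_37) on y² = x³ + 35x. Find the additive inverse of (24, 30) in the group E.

(24, 7)

-(24, 30) = (24, -30 mod 37) = (24, 7).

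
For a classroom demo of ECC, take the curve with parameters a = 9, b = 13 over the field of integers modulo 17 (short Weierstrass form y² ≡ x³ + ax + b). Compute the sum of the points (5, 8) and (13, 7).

(5, 8) + (13, 7). λ = (7 - 8)/(13 - 5) ≡ 16/8 mod 17. 8⁻¹ ≡ 15 (mod 17), so λ ≡ 2.
  x = λ² - 5 - 13 = 4 - 18 ≡ 3; y = λ·(5 - 3) - 8 ≡ 13. → (3, 13)

(3, 13)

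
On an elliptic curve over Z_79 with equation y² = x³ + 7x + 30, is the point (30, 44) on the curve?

no

y² = 44² ≡ 40; x³ + 7x + 30 = 27240 ≡ 64 (mod 79). 40 ≠ 64.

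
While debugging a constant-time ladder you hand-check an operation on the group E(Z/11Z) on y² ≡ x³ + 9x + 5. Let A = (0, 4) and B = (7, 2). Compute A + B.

(0, 4) + (7, 2). λ = (2 - 4)/(7 - 0) ≡ 9/7 mod 11. 7⁻¹ ≡ 8 (mod 11) since 7·8 = 56 ≡ 1, so λ ≡ 6.
  x = λ² - 0 - 7 = 36 - 7 ≡ 7; y = λ·(0 - 7) - 4 ≡ 9. → (7, 9)

(7, 9)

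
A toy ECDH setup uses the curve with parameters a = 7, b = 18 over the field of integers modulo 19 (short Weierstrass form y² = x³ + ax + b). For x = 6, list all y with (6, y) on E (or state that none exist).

x³ + 7x + 18 = 276 ≡ 10 (mod 19).
10 is a non-residue mod 19; no y exists.

none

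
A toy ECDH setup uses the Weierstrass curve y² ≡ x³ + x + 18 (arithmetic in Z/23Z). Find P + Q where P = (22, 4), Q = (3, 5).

(11, 16)

(22, 4) + (3, 5). λ = (5 - 4)/(3 - 22) ≡ 1/4 mod 23. 4⁻¹ ≡ 6 (mod 23) since 4·6 = 24 ≡ 1, so λ ≡ 6.
  x = λ² - 22 - 3 = 36 - 25 ≡ 11; y = λ·(22 - 11) - 4 ≡ 16. → (11, 16)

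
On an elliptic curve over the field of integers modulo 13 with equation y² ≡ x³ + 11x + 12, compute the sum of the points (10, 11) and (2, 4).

(10, 11) + (2, 4). λ = (4 - 11)/(2 - 10) ≡ 6/5 mod 13. 5⁻¹ ≡ 8 (mod 13), so λ ≡ 9.
  x = λ² - 10 - 2 = 81 - 12 ≡ 4; y = λ·(10 - 4) - 11 ≡ 4. → (4, 4)

(4, 4)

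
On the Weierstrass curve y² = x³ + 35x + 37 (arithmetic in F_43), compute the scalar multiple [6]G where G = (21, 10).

Repeated addition: build up to 6G.
2G: tangent at (21, 10): λ = (3·21² + 35)/(2·10) ≡ 25/20. 20⁻¹ ≡ 28 (mod 43), so λ ≡ 25·28 ≡ 12.
  x = λ² - 21 - 21 = 144 - 42 ≡ 16; y = λ·(21 - 16) - 10 ≡ 7. → (16, 7)
3G: (16, 7) + (21, 10). λ = (10 - 7)/(21 - 16) ≡ 3/5 mod 43. 5⁻¹ ≡ 26 (mod 43) since 5·26 = 130 ≡ 1, so λ ≡ 35.
  x = λ² - 16 - 21 = 1225 - 37 ≡ 27; y = λ·(16 - 27) - 7 ≡ 38. → (27, 38)
4G: (27, 38) + (21, 10). λ = (10 - 38)/(21 - 27) ≡ 15/37 mod 43. 37⁻¹ ≡ 7 (mod 43), so λ ≡ 19.
  x = λ² - 27 - 21 = 361 - 48 ≡ 12; y = λ·(27 - 12) - 38 ≡ 32. → (12, 32)
5G: (12, 32) + (21, 10). λ = (10 - 32)/(21 - 12) ≡ 21/9 mod 43. 9⁻¹ ≡ 24 (mod 43), so λ ≡ 31.
  x = λ² - 12 - 21 = 961 - 33 ≡ 25; y = λ·(12 - 25) - 32 ≡ 38. → (25, 38)
6G: (25, 38) + (21, 10). λ = (10 - 38)/(21 - 25) ≡ 15/39 mod 43. 39⁻¹ ≡ 32 (mod 43), so λ ≡ 7.
  x = λ² - 25 - 21 = 49 - 46 ≡ 3; y = λ·(25 - 3) - 38 ≡ 30. → (3, 30)

(3, 30)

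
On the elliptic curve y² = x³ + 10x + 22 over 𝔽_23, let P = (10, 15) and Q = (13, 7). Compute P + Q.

(10, 15) + (13, 7). λ = (7 - 15)/(13 - 10) ≡ 15/3 mod 23. 3⁻¹ ≡ 8 (mod 23), so λ ≡ 5.
  x = λ² - 10 - 13 = 25 - 23 ≡ 2; y = λ·(10 - 2) - 15 ≡ 2. → (2, 2)

(2, 2)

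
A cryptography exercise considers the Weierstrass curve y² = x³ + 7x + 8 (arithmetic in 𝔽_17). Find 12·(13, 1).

(7, 14)

Write G = (13, 1).
Repeated addition: build up to 12G.
2G: tangent at (13, 1): λ = (3·13² + 7)/(2·1) ≡ 4/2. 2⁻¹ ≡ 9 (mod 17) since 2·9 = 18 ≡ 1, so λ ≡ 4·9 ≡ 2.
  x = λ² - 13 - 13 = 4 - 26 ≡ 12; y = λ·(13 - 12) - 1 ≡ 1. → (12, 1)
3G: (12, 1) + (13, 1). λ = (1 - 1)/(13 - 12) ≡ 0/1 mod 17. 1⁻¹ ≡ 1 (mod 17) since 1·1 = 1 ≡ 1, so λ ≡ 0.
  x = λ² - 12 - 13 = 0 - 25 ≡ 9; y = λ·(12 - 9) - 1 ≡ 16. → (9, 16)
4G: (9, 16) + (13, 1). λ = (1 - 16)/(13 - 9) ≡ 2/4 mod 17. 4⁻¹ ≡ 13 (mod 17) since 4·13 = 52 ≡ 1, so λ ≡ 9.
  x = λ² - 9 - 13 = 81 - 22 ≡ 8; y = λ·(9 - 8) - 16 ≡ 10. → (8, 10)
5G: (8, 10) + (13, 1). λ = (1 - 10)/(13 - 8) ≡ 8/5 mod 17. 5⁻¹ ≡ 7 (mod 17), so λ ≡ 5.
  x = λ² - 8 - 13 = 25 - 21 ≡ 4; y = λ·(8 - 4) - 10 ≡ 10. → (4, 10)
6G: (4, 10) + (13, 1). λ = (1 - 10)/(13 - 4) ≡ 8/9 mod 17. 9⁻¹ ≡ 2 (mod 17), so λ ≡ 16.
  x = λ² - 4 - 13 = 256 - 17 ≡ 1; y = λ·(4 - 1) - 10 ≡ 4. → (1, 4)
7G: (1, 4) + (13, 1). λ = (1 - 4)/(13 - 1) ≡ 14/12 mod 17. 12⁻¹ ≡ 10 (mod 17) since 12·10 = 120 ≡ 1, so λ ≡ 4.
  x = λ² - 1 - 13 = 16 - 14 ≡ 2; y = λ·(1 - 2) - 4 ≡ 9. → (2, 9)
8G: (2, 9) + (13, 1). λ = (1 - 9)/(13 - 2) ≡ 9/11 mod 17. 11⁻¹ ≡ 14 (mod 17), so λ ≡ 7.
  x = λ² - 2 - 13 = 49 - 15 ≡ 0; y = λ·(2 - 0) - 9 ≡ 5. → (0, 5)
9G: (0, 5) + (13, 1). λ = (1 - 5)/(13 - 0) ≡ 13/13 mod 17. 13⁻¹ ≡ 4 (mod 17), so λ ≡ 1.
  x = λ² - 0 - 13 = 1 - 13 ≡ 5; y = λ·(0 - 5) - 5 ≡ 7. → (5, 7)
10G: (5, 7) + (13, 1). λ = (1 - 7)/(13 - 5) ≡ 11/8 mod 17. 8⁻¹ ≡ 15 (mod 17) since 8·15 = 120 ≡ 1, so λ ≡ 12.
  x = λ² - 5 - 13 = 144 - 18 ≡ 7; y = λ·(5 - 7) - 7 ≡ 3. → (7, 3)
11G: (7, 3) + (13, 1). λ = (1 - 3)/(13 - 7) ≡ 15/6 mod 17. 6⁻¹ ≡ 3 (mod 17) since 6·3 = 18 ≡ 1, so λ ≡ 11.
  x = λ² - 7 - 13 = 121 - 20 ≡ 16; y = λ·(7 - 16) - 3 ≡ 0. → (16, 0)
12G: (16, 0) + (13, 1). λ = (1 - 0)/(13 - 16) ≡ 1/14 mod 17. 14⁻¹ ≡ 11 (mod 17), so λ ≡ 11.
  x = λ² - 16 - 13 = 121 - 29 ≡ 7; y = λ·(16 - 7) - 0 ≡ 14. → (7, 14)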